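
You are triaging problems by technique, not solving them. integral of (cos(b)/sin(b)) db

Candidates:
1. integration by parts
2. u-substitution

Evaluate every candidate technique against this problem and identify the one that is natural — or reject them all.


Diagnosis: u-substitution — viewed as a product, the integrand is a composition evaluated at sin(b) times (a constant multiple of) that inner expression's derivative, so u = sin(b) makes it elementary.
- integration by parts: no split into a nonconstant polynomial times one of the standard kernels — exp, sine, or cosine of a linear argument, or a logarithm — applies here.
- u-substitution — yes, a natural case for it.


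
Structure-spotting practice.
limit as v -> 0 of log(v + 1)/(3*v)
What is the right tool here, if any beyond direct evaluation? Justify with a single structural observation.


Technique: l'Hôpital's rule (0/0) — plug in 0: top and bottom both hit zero, so differentiate each and retry. Expanding numerator and denominator to first order gives the same value — the rule automates exactly that.


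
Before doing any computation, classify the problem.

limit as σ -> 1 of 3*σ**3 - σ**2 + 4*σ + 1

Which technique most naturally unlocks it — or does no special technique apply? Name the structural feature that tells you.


Verdict: no special technique — no denominator vanishes and nothing blows up at 1: direct substitution is the whole computation.


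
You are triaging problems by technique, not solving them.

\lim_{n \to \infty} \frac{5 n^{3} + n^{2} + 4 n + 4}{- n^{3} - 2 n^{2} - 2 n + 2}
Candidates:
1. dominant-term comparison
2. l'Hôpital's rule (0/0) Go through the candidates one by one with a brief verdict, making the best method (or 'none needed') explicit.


Best approach: dominant-term comparison — growth-rate triage: the leading powers of n decide the limit, everything else is noise.
- dominant-term comparison — applicable, and directly so.
- l'Hôpital's rule (0/0): no 0/0 form appears: written as one quotient, top and bottom both grow without bound, and the ratio is decided by their leading terms.


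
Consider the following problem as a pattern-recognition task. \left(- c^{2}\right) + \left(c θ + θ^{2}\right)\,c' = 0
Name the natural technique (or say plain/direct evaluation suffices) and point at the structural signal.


Method: the homogeneous substitution — solved for the derivative, the right side is unchanged under scaling θ and c together — it depends only on the ratio c/θ, so substitute a single ratio variable. A Bernoulli substitution after rearrangement (possibly exchanging dependent and independent variable) is a fair alternative; the homogeneous route works on the equation as it stands.


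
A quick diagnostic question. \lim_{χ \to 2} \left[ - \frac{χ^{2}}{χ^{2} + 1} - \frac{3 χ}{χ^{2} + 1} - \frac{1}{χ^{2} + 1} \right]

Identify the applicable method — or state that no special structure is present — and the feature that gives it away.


Technique: no special technique — no vanishing denominator and no indeterminate clash at the point — evaluation is immediate.


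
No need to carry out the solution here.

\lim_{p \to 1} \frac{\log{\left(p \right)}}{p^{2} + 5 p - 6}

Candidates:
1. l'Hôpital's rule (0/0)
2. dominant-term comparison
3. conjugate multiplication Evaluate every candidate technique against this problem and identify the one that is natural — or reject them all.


Diagnosis: l'Hôpital's rule (0/0) — substituting 1 gives 0 over 0; differentiate top and bottom once and re-evaluate. Known elementary limits would finish this too — the rule just bypasses the case analysis.
- l'Hôpital's rule (0/0) — yes, a natural case for it.
- dominant-term comparison: leading-power comparison does not apply to this form.
- conjugate multiplication — no difference of divergent radicals appears, so rationalizing has nothing to cancel.


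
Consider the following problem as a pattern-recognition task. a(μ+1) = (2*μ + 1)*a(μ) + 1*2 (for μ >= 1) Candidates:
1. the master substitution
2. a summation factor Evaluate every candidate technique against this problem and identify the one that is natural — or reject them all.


Best approach: a summation factor — with the index-dependent coefficient 2*μ + 1, dividing by the cumulative product turns the left side into a pure difference.
- the master substitution: there is no divide-the-index recursive argument.
- a summation factor — applicable, and directly so.


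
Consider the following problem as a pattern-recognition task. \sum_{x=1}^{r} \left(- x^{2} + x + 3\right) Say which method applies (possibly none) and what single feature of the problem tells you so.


Best approach: no special technique — no cancellation, no constant ratio, no binomial weights — just polynomial terms summed directly.


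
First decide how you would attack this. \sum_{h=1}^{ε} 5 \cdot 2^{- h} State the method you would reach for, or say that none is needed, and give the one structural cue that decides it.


Best approach: the geometric series formula — consecutive terms stand in a fixed index-free ratio — the geometric sum formula closes it.


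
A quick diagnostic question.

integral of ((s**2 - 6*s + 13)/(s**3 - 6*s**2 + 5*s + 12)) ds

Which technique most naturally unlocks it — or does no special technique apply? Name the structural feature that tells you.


Method: partial fractions — the factorization of s**3 - 6*s**2 + 5*s + 12 is the whole battle; after it, each term is a table integral.


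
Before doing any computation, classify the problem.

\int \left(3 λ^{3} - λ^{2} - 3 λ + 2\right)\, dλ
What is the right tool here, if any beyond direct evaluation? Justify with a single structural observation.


Method: no special technique — the integrand is a sum of constant multiples of powers of λ — integrate term by term.


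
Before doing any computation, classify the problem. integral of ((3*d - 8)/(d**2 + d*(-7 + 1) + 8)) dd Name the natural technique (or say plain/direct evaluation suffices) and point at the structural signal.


Diagnosis: partial fractions — the bottom factors while the top stays lower-degree — split into simple fractions and integrate piece by piece.


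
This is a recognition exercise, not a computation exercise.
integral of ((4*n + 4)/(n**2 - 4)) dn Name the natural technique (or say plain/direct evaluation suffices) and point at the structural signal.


Method: partial fractions — the factorization of n**2 - 4 is the whole battle; after it, each term is a table integral.


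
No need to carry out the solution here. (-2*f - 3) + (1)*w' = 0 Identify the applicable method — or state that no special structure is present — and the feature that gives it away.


Technique: no special technique — the slope is a pure function of f; integrate both sides and be done.


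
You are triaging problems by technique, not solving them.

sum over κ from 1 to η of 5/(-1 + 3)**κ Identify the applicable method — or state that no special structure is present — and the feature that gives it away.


Method: the geometric series formula — consecutive terms stand in a fixed index-free ratio — the geometric sum formula closes it.


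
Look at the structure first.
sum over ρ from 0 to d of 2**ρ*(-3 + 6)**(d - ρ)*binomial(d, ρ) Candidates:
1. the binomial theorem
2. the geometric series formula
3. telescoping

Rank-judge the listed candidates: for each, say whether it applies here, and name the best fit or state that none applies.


Technique: the binomial theorem — binomial coefficients against complementary powers of 2 and (-3 + 6): recognize the binomial expansion and resum.
- the binomial theorem — applies; the problem has the shape this method handles.
- the geometric series formula — consecutive terms are not related by a fixed multiplier.
- telescoping: the terms as presented offer no neighboring cancellation — a telescoping rewrite may exist, but the displayed structure does not hand one over.


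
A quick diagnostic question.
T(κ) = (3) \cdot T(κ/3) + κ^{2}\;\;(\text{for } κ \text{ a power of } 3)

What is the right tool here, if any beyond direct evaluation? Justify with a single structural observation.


Best approach: the master substitution — treat m = log base 3 of κ as the new clock: one recursion step advances m by one while κ scales by 3.


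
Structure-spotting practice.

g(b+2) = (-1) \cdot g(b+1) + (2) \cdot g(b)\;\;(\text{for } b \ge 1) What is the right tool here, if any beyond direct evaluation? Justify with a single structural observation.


Technique: the characteristic-root method — every coefficient is a fixed number and the forcing is zero — substitute r^b and read off the root equation.


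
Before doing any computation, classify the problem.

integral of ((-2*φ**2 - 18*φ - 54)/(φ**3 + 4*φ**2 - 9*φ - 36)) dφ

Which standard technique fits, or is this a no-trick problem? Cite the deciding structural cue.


Diagnosis: partial fractions — φ**3 + 4*φ**2 - 9*φ - 36 splits into linear pieces, so the quotient is a sum of simple fractions — decompose before integrating.


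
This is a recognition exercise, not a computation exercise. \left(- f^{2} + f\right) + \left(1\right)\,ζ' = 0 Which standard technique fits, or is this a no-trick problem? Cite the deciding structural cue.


Method: no special technique — the slope is a pure function of f; integrate both sides and be done.


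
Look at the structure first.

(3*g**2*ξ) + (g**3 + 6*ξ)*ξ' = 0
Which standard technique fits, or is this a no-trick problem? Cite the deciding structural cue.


Diagnosis: the exact-equation method — the compatibility test passes: the ξ-derivative of 3*g**2*ξ matches the g-derivative of g**3 + 6*ξ, so integrate a potential.


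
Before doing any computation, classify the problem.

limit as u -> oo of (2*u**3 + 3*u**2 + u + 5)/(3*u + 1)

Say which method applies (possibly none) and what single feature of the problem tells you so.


Method: dominant-term comparison — divide through by the highest power of u; every lower-order term dies and the dominant terms decide the limit. Differentiating the expression as a single quotient would eventually settle it as well; matching dominant growth settles it immediately.


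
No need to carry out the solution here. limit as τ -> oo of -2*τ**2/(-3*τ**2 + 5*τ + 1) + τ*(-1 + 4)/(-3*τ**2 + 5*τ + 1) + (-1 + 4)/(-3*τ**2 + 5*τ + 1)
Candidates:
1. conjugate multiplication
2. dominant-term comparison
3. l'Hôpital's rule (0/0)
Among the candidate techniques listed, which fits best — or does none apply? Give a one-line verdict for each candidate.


Verdict: dominant-term comparison — divide through by the highest power of τ; every lower-order term dies and the dominant terms decide the limit.
- conjugate multiplication — no divergent radical difference is present for a conjugate pair to cancel.
- dominant-term comparison — yes — fits the structure here.
- l'Hôpital's rule (0/0): viewed as a single quotient this runs to ∞/∞, not the 0/0 clash this candidate addresses; an at-infinity variant of the rule would resolve it, but comparing leading growth reads the answer without differentiating.


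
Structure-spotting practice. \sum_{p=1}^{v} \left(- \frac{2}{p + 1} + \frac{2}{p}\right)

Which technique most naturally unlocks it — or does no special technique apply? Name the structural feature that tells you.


Technique: telescoping — consecutive terms evaluate one function at adjacent indices (\frac{2}{p} is its current value): one term's tail is the next term's head, so the chain collapses.


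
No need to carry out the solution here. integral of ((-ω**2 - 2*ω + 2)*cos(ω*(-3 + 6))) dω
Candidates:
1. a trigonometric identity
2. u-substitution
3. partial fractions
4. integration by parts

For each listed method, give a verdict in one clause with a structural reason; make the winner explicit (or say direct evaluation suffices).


Best approach: integration by parts — the integrand splits as -ω**2 - 2*ω + 2 times cos(ω*(-3 + 6)) — repeatedly differentiating the polynomial part kills it, which is the parts ladder.
- a trigonometric identity — the trigonometric factor has no even power to reduce and no cross-frequency product to convert — the standard power-reduction and product-to-sum identities do not engage it.
- u-substitution — no subexpression of the integrand serves as a whole-integral substitution inner — individual terms may offer their own, but none carries its derivative as a factor of the full integrand; a working change of variable would have to be constructed from outside the expression.
- partial fractions — there is no rational-function structure to decompose.
- integration by parts — a fit — the right tool for this form.


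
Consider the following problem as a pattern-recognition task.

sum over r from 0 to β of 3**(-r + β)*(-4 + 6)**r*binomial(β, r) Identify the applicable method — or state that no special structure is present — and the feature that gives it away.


Method: the binomial theorem — binomial coefficients against complementary powers of (-4 + 6) and 3: recognize the binomial expansion and resum.


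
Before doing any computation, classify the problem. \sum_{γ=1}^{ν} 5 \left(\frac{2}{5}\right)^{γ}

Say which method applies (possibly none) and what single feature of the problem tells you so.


Verdict: the geometric series formula — each term is \frac{2}{5} times the previous one, so the geometric-series formula applies directly.


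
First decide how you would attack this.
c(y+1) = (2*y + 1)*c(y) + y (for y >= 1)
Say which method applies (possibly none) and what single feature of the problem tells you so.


Technique: a summation factor — because the multiplier 2*y + 1 is index-dependent, divide through by its running product and sum the resulting differences.


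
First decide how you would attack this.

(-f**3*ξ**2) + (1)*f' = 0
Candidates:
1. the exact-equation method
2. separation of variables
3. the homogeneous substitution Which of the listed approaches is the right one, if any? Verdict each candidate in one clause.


Technique: separation of variables — one side of the product carries the independent variable, the other the unknown — the textbook separation shape.
- the exact-equation method — the mixed-partials test fails on this split — it is not an exact differential as presented.
- separation of variables: yes — fits the structure here.
- the homogeneous substitution — rescaling both variables together changes the slope, so no ratio substitution collapses it.


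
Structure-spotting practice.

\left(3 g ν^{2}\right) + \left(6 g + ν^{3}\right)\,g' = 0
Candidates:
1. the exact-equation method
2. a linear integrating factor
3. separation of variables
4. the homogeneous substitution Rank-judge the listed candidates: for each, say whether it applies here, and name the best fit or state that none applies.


Diagnosis: the exact-equation method — 3 g ν^{2} and 6 g + ν^{3} pass the exactness check on the nose, so no integrating factor in ν or g is needed at all.
- the exact-equation method: yes — fits the structure here.
- a linear integrating factor — the unknown enters nonlinearly (through a power, a denominator, or a transcendental function), which the linear integrating-factor recipe cannot absorb as-is — any repair would come from a preliminary substitution, not the factor.
- separation of variables — no algebra isolates the independent variable on one side and the unknown on the other.
- the homogeneous substitution — the slope does not depend on the ratio of the variables alone.


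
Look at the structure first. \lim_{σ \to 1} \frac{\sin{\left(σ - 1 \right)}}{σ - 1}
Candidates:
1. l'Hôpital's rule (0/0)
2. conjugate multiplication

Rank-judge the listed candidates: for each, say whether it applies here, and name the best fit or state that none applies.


Best approach: l'Hôpital's rule (0/0) — the 0/0 form at 1 is the signature situation for l'Hôpital's rule. The standard small-argument limits would also carry it; the rule is the systematic route.
- l'Hôpital's rule (0/0): a fit — the right tool for this form.
- conjugate multiplication — the conjugate move applies to radical differences, which this is not.


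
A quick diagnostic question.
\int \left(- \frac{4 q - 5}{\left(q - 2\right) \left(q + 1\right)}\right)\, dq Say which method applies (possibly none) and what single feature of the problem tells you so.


Technique: partial fractions — the bottom factors while the top stays lower-degree — split into simple fractions and integrate piece by piece.


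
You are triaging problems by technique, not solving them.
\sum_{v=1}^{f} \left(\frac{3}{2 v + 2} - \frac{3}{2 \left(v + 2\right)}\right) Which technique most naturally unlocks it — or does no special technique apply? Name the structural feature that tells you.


Verdict: telescoping — this sum is a zipper: each term contributes \frac{3}{2 v + 2} and removes the next index's value, which the following term puts back, closing term by term.


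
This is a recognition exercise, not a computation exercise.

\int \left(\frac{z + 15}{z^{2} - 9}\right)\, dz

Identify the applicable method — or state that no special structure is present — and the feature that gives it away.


Best approach: partial fractions — z^{2} - 9 splits into linear pieces, so the quotient is a sum of simple fractions — decompose before integrating.


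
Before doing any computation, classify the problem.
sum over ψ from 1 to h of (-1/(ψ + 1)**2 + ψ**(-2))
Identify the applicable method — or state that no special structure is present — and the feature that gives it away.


Diagnosis: telescoping — consecutive terms evaluate one function at adjacent indices (ψ**(-2) is its current value): one term's tail is the next term's head, so the chain collapses.


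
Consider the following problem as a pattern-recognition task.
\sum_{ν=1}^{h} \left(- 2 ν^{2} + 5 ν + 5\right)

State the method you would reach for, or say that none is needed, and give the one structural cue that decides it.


Diagnosis: no special technique — no cancellation, no constant ratio, no binomial weights — just polynomial terms summed directly.


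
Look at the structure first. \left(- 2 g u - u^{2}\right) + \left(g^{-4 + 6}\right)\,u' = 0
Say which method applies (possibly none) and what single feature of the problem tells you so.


Method: the homogeneous substitution — the slope's numerator and denominator have matching total degree, so it depends only on u/g and the ratio substitution collapses it. A Bernoulli rewrite works here as the equation stands — the homogeneous substitution is the more immediate reading.


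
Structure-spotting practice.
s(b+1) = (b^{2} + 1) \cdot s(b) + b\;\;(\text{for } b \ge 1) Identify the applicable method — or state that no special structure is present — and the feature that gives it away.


Method: a summation factor — one step of memory with a weight b^{2} + 1 that changes as the index grows — the summation-factor construction is built for this.


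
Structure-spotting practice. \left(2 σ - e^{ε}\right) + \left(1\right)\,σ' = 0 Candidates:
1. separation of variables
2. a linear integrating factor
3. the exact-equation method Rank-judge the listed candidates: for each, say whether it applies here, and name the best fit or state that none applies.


Technique: a linear integrating factor — the equation is linear in σ with coefficient 2; multiplying by the integrating factor exp(∫2) makes the left side a perfect derivative.
- separation of variables — no division isolates the independent variable from the unknown.
- a linear integrating factor — yes, a natural case for it.
- the exact-equation method: the cross partial derivatives disagree, so no single potential exists.


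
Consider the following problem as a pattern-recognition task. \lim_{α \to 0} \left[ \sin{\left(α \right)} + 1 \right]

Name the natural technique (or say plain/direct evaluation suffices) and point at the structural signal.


Diagnosis: no special technique — nothing blocks direct substitution at 0: plug in and finish.


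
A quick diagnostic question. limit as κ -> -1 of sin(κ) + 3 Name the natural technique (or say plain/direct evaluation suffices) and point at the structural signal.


Best approach: no special technique — the expression is continuous at -1 — substitute and evaluate; no indeterminate form appears.


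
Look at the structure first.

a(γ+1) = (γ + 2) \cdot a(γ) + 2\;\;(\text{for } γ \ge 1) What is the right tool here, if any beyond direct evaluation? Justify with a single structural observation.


Best approach: a summation factor — first-order linear but the coefficient γ + 2 moves with the index — divide by the cumulative product and telescope.


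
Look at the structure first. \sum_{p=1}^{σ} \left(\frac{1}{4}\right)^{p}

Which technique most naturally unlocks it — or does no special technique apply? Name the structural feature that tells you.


Method: the geometric series formula — consecutive terms stand in a fixed index-free ratio — the geometric sum formula closes it.


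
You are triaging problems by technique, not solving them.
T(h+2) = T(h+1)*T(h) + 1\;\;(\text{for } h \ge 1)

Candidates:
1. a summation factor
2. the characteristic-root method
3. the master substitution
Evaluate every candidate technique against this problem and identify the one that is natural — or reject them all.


Best approach: no special technique — the recurrence is nonlinear in the sequence values; study it directly, no linear machinery applies.
- a summation factor: no summation factor applies — the rule is not linear in the sequence values.
- the characteristic-root method: nonlinearity rules out exponential-mode superposition from the start.
- the master substitution: with no divided-index recursive call, reindexing by powers of a base buys nothing.


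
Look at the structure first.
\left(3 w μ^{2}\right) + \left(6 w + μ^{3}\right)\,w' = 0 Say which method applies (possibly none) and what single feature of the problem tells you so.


Best approach: the exact-equation method — 3 w μ^{2} and 6 w + μ^{3} pass the exactness check on the nose, so no integrating factor in μ or w is needed at all.


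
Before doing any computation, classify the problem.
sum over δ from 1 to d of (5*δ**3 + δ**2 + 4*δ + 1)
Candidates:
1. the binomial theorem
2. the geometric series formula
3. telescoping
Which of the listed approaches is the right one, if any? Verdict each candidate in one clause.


Diagnosis: no special technique — the sum is polynomial through and through; closed forms for each power of δ finish it directly.
- the binomial theorem: there is no pair of bases whose matched powers would reassemble into a single binomial power.
- the geometric series formula: the term-to-term ratio drifts with the index — the one thing the geometric formula cannot absorb.
- telescoping — as presented, consecutive terms share no shifted copy to cancel against — no rewrite is on display to change that.


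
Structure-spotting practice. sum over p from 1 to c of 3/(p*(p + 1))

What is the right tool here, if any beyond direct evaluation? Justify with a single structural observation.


Technique: telescoping — the summand 3/(p*(p + 1)) decomposes into fractions whose poles differ by an integer shift — the series collapses.


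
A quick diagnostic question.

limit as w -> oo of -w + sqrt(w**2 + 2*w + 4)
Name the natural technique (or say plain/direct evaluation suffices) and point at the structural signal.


Diagnosis: conjugate multiplication — infinity minus infinity with a radical in play — multiply by the conjugate so the divergences of sqrt(w**2 + 2*w + 4) and w annihilate.


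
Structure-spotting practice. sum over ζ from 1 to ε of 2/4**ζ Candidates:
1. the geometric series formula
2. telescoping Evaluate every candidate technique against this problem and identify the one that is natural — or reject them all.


Method: the geometric series formula — consecutive terms stand in a fixed index-free ratio — the geometric sum formula closes it.
- the geometric series formula — a fit — the right tool for this form.
- telescoping — writing out consecutive terms as given produces no pairwise cancellation.


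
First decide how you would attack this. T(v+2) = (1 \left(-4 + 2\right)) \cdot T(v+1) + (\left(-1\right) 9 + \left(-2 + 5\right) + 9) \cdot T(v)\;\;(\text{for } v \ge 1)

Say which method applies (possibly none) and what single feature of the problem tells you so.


Technique: the characteristic-root method — constant coefficients and linearity mean the ansatz r^v reduces it to solving the characteristic polynomial.


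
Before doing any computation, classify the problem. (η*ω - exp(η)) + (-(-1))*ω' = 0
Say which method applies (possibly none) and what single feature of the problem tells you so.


Best approach: a linear integrating factor — first power of ω, nonzero forcing: the integrating-factor recipe applies verbatim with p = η.


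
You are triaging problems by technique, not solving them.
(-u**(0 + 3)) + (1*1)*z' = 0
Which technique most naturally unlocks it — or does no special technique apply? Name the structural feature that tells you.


Best approach: no special technique — the slope is a pure function of u; integrate both sides and be done.


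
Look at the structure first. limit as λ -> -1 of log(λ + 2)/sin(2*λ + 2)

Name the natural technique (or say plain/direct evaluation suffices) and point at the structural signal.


Diagnosis: l'Hôpital's rule (0/0) — numerator and denominator both vanish at -1 — a genuine 0/0 form, which is exactly when l'Hôpital applies. A first-order expansion at the point is an equally standard path; the rule packages it.


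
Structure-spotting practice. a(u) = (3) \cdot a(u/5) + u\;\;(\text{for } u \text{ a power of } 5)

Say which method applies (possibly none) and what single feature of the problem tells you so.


Method: the master substitution — the argument contracts 5-fold per step: reindex u exponentially and solve the linear recurrence in the new index.


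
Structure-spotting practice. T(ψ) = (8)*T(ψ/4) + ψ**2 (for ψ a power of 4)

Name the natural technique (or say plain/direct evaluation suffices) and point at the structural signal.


Verdict: the master substitution — the index is divided (ψ/4), not shifted — substitute ψ = 4^m to straighten it into a shift recurrence.


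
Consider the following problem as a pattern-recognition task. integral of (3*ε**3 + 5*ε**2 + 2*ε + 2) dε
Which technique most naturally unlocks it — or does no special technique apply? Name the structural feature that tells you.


Diagnosis: no special technique — the integrand is a sum of constant multiples of powers of ε — integrate term by term.


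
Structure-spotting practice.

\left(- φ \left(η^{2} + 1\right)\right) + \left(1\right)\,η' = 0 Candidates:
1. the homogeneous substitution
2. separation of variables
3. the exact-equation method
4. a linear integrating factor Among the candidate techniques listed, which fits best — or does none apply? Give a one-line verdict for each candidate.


Verdict: separation of variables — solved for the derivative, the right side splits multiplicatively into a function of each variable alone — divide and integrate each side.
- the homogeneous substitution — the slope is not a function of the ratio of the variables alone.
- separation of variables — yes — fits the structure here.
- the exact-equation method — the mixed-partials test fails on this split — it is not an exact differential as presented.
- a linear integrating factor: the unknown enters nonlinearly (through a power, a denominator, or a transcendental function), which the linear integrating-factor recipe cannot absorb as-is — any repair would come from a preliminary substitution, not the factor.


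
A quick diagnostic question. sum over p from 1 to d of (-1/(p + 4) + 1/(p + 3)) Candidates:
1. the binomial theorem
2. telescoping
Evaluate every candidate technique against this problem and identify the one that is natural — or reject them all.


Method: telescoping — each term adds 1/(p + 3) and subtracts the same expression advanced one index; that subtracted piece cancels against the next term's added copy — only the boundary terms survive.
- the binomial theorem — there is no pair of bases whose matched powers would reassemble into a single binomial power.
- telescoping — applies; the problem has the shape this method handles.


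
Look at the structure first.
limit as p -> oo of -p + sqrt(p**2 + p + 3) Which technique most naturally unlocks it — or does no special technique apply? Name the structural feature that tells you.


Diagnosis: conjugate multiplication — two divergent pieces with a minus sign between them and a radical in the mix: rationalize sqrt(p**2 + p + 3) - p before any limit law applies.


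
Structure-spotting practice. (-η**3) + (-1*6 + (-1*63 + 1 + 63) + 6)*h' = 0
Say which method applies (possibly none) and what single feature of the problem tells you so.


Verdict: no special technique — solved for the derivative, h never appears on the right — this is a direct integration in η, not a differential-equations problem at heart.


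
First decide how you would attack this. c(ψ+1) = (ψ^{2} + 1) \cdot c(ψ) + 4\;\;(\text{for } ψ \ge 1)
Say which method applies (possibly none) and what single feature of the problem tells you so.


Best approach: a summation factor — normalize by the running product of ψ^{2} + 1: the left side becomes a difference, and differences sum.


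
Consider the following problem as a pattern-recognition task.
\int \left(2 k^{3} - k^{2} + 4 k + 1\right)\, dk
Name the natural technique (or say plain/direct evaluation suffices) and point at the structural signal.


Verdict: no special technique — nothing composite, nothing rational, nothing trigonometric — each constant-multiple power of k integrates by the power rule alone.


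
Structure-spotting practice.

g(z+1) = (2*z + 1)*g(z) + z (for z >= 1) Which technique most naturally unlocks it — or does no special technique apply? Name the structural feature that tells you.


Technique: a summation factor — the coefficient 2*z + 1 drifts with the index, so no fixed root exists; normalizing by the cumulative product telescopes it.


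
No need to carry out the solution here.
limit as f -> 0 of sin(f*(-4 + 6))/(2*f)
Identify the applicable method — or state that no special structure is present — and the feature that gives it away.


Method: l'Hôpital's rule (0/0) — the 0/0 form at 0 is the signature situation for l'Hôpital's rule. Known elementary limits would finish this too — the rule just bypasses the case analysis.


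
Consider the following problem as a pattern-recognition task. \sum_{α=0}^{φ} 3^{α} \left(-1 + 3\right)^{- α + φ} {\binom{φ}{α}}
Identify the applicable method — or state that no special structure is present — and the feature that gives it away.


Best approach: the binomial theorem — the summand is term α of a binomial expansion in 3 and (-1 + 3); the whole sum is a single power.


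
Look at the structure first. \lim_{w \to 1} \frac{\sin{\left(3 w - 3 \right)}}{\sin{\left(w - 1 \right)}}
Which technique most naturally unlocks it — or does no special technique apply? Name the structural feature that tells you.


Verdict: l'Hôpital's rule (0/0) — the 0/0 form at 1 is the signature situation for l'Hôpital's rule. The standard small-argument limits would also carry it; the rule is the systematic route.


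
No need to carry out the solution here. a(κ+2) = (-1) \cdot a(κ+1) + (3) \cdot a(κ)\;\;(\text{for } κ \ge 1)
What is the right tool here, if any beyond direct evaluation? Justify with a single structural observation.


Best approach: the characteristic-root method — the recurrence is linear and homogeneous with constant coefficients, so the ansatz r^κ turns it into a polynomial equation for r.


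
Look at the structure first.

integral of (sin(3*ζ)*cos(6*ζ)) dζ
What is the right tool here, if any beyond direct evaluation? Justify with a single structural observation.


Verdict: a trigonometric identity — two sinusoids at different rates multiply in sin(3*ζ)*cos(6*ζ); the product-to-sum identity uncouples them.


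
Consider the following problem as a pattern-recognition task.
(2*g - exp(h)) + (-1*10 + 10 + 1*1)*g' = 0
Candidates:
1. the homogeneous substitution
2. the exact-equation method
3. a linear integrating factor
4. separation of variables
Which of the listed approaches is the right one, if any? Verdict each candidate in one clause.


Method: a linear integrating factor — linear in the unknown with genuine forcing: multiply through by the exponential of the integrated coefficient and the left side closes into one derivative.
- the homogeneous substitution: solved for the derivative, the right side changes under joint scaling of the two variables.
- the exact-equation method — the mixed partial derivatives differ, so the left side is not a total differential.
- a linear integrating factor: applicable, and directly so.
- separation of variables: no algebra isolates the independent variable on one side and the unknown on the other.


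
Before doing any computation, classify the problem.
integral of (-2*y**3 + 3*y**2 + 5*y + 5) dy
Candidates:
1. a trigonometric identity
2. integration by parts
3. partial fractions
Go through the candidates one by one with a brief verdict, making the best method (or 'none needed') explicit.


Method: no special technique — the integrand is a sum of constant multiples of powers of y — integrate term by term.
- a trigonometric identity — there is no trigonometric structure at all — the integrand carries no sine or cosine to rewrite.
- integration by parts: splitting off a factor buys nothing — the integrand integrates directly without parts.
- partial fractions: the expression is not a ratio of polynomials that decomposes further.


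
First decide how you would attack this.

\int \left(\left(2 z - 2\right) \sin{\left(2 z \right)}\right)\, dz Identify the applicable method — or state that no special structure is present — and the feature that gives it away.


Technique: integration by parts — a polynomial 2 z - 2 against the kernel \sin{\left(2 z \right)} is the signature bounded-ladder case for integration by parts.


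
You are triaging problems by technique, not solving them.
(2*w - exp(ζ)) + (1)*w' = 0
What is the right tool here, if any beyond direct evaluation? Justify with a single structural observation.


Method: a linear integrating factor — first power of w, nonzero forcing: the integrating-factor recipe applies verbatim with p = 2.


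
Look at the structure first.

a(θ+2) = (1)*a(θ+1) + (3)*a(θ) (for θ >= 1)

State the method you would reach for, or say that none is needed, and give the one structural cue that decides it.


Diagnosis: the characteristic-root method — this is the constant-coefficient homogeneous case — the whole solution in θ reduces to a polynomial's roots.


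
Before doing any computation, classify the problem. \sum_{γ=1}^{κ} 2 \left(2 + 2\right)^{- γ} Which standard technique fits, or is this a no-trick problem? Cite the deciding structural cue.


Technique: the geometric series formula — consecutive terms stand in a fixed index-free ratio — the geometric sum formula closes it.


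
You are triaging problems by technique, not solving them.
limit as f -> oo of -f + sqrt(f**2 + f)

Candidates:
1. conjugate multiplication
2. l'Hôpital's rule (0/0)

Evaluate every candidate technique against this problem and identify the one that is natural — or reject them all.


Best approach: conjugate multiplication — an infinity-minus-infinity difference with a surviving radical — multiply by the conjugate to cancel the divergence.
- conjugate multiplication: yes — fits the structure here.
- l'Hôpital's rule (0/0): the expression is a difference driving to ∞ − ∞, not a 0/0 quotient — there is no ratio for the rule to differentiate.


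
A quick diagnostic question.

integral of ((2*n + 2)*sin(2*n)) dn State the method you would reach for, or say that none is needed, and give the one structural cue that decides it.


Technique: integration by parts — a polynomial factor 2*n + 2 multiplies sin(2*n); differentiating 2*n + 2 lowers its degree while sin(2*n) integrates cleanly, so parts wins.


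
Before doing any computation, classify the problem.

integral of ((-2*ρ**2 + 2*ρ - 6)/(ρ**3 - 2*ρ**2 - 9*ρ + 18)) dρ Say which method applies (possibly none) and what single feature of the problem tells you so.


Method: partial fractions — the bottom, ρ**3 - 2*ρ**2 - 9*ρ + 18, comes apart into simple factors, and a proper rational function over split factors decomposes.


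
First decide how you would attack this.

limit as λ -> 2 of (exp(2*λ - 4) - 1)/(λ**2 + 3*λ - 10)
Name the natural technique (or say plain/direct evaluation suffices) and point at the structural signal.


Method: l'Hôpital's rule (0/0) — both numerator and denominator vanish at 2: the genuine 0/0 indeterminate that l'Hôpital exists for. A local series expansion at the point resolves it as well; the rule is the packaged version of that step.


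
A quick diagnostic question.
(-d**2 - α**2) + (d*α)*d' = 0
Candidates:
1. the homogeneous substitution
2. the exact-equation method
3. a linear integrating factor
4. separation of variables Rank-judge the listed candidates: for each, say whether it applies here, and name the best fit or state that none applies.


Verdict: the homogeneous substitution — solved for the derivative, the right side is unchanged under scaling α and d together — it depends only on the ratio d/α, so substitute a single ratio variable. Rearranged, this also fits the Bernoulli template directly; the homogeneous substitution reads the structure without the rearrangement.
- the homogeneous substitution: applies; the problem has the shape this method handles.
- the exact-equation method: the cross partial derivatives disagree, so no single potential exists.
- a linear integrating factor: a nonlinear term in the unknown puts this outside the integrating-factor template.
- separation of variables — no division isolates the independent variable from the unknown.


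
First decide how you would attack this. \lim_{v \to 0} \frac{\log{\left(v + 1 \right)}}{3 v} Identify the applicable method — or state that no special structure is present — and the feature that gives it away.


Method: l'Hôpital's rule (0/0) — the 0/0 form at 0 is the signature situation for l'Hôpital's rule. A local series expansion at the point resolves it as well; the rule is the packaged version of that step.


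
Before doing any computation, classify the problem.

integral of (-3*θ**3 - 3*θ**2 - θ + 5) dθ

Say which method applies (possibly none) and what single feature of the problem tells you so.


Method: no special technique — every term is a constant multiple of a power of θ; term-wise power-rule integration needs no preliminary transformation.


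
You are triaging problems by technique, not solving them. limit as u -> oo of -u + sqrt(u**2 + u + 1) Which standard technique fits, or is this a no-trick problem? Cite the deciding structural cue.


Method: conjugate multiplication — the ∞ − ∞ radical form is the exact trigger for the conjugate maneuver.
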